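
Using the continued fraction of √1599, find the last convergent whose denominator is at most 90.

√1599 = [39; 1, 78, …] (period length 2).
Convergents:
  p_0/q_0 = 39/1
  p_1/q_1 = 40/1
  p_2/q_2 = 3159/79
  p_3/q_3 = 3199/80
  p_4/q_4 = 252681/6319
q_3 = 80 ≤ 90 < 6319 = q_4, so the answer is 3199/80.

3199/80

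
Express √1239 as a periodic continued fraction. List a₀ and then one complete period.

a₀ = ⌊√1239⌋ = 35.
With m₀=0, d₀=1 and mₖ₊₁ = dₖaₖ − mₖ, dₖ₊₁ = (n − mₖ₊₁²)/dₖ, aₖ₊₁ = ⌊(a₀+mₖ₊₁)/dₖ₊₁⌋:
  k=1: m=35, d=14, a=5
  k=2: m=35, d=1, a=70
d=1 and a=2a₀=70 at k=2, so the next step gives (m, d) = (35, 14) again — its k=1 value — and the period has length 2.

[35; 5, 70]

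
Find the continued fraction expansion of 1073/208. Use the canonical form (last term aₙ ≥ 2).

1073 = 5·208 + 33
208 = 6·33 + 10
33 = 3·10 + 3
10 = 3·3 + 1
3 = 3·1 + 0  (stop)
So 1073/208 = [5; 6, 3, 3, 3].

[5; 6, 3, 3, 3]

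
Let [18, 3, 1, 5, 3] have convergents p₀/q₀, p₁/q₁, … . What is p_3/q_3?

420/23

Using pₖ = aₖpₖ₋₁ + pₖ₋₂, qₖ = aₖqₖ₋₁ + qₖ₋₂ (with p₋₁=1, p₋₂=0, q₋₁=0, q₋₂=1):
  k=0: a=18, p=18, q=1
  k=1: a=3, p=55, q=3
  k=2: a=1, p=73, q=4
  k=3: a=5, p=420, q=23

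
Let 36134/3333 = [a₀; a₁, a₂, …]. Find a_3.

3

36134 = 10·3333 + 2804   →  a_0 = 10
3333 = 1·2804 + 529   →  a_1 = 1
2804 = 5·529 + 159   →  a_2 = 5
529 = 3·159 + 52   →  a_3 = 3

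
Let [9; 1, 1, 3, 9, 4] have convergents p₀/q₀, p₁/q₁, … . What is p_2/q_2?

19/2

Using pₖ = aₖpₖ₋₁ + pₖ₋₂, qₖ = aₖqₖ₋₁ + qₖ₋₂ (with p₋₁=1, p₋₂=0, q₋₁=0, q₋₂=1):
  k=0: a=9, p=9, q=1
  k=1: a=1, p=10, q=1
  k=2: a=1, p=19, q=2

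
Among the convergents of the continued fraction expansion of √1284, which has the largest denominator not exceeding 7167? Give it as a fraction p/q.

√1284 = [35; 1, 4, 1, 70, …] (period length 4).
Convergents:
  p_0/q_0 = 35/1
  p_1/q_1 = 36/1
  p_2/q_2 = 179/5
  p_3/q_3 = 215/6
  p_4/q_4 = 15229/425
  p_5/q_5 = 15444/431
  p_6/q_6 = 77005/2149
  p_7/q_7 = 92449/2580
  p_8/q_8 = 6548435/182749
q_7 = 2580 ≤ 7167 < 182749 = q_8, so the answer is 92449/2580.

92449/2580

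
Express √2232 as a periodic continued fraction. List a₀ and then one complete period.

a₀ = ⌊√2232⌋ = 47.
With m₀=0, d₀=1 and mₖ₊₁ = dₖaₖ − mₖ, dₖ₊₁ = (n − mₖ₊₁²)/dₖ, aₖ₊₁ = ⌊(a₀+mₖ₊₁)/dₖ₊₁⌋:
  k=1: m=47, d=23, a=4
  k=2: m=45, d=9, a=10
  k=3: m=45, d=23, a=4
  k=4: m=47, d=1, a=94
d=1 and a=2a₀=94 at k=4, so the next step gives (m, d) = (47, 23) again — its k=1 value — and the period has length 4.

[47; 4, 10, 4, 94]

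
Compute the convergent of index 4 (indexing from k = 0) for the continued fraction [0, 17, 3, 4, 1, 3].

Using pₖ = aₖpₖ₋₁ + pₖ₋₂, qₖ = aₖqₖ₋₁ + qₖ₋₂ (with p₋₁=1, p₋₂=0, q₋₁=0, q₋₂=1):
  k=0: a=0, p=0, q=1
  k=1: a=17, p=1, q=17
  k=2: a=3, p=3, q=52
  k=3: a=4, p=13, q=225
  k=4: a=1, p=16, q=277

16/277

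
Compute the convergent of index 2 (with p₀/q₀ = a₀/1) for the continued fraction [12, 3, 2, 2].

Using pₖ = aₖpₖ₋₁ + pₖ₋₂, qₖ = aₖqₖ₋₁ + qₖ₋₂ (with p₋₁=1, p₋₂=0, q₋₁=0, q₋₂=1):
  k=0: a=12, p=12, q=1
  k=1: a=3, p=37, q=3
  k=2: a=2, p=86, q=7

86/7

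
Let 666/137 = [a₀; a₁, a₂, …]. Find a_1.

1

666 = 4·137 + 118   →  a_0 = 4
137 = 1·118 + 19   →  a_1 = 1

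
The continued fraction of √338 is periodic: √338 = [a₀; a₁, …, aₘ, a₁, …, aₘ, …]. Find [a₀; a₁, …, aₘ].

a₀ = ⌊√338⌋ = 18.

[18; 2, 1, 1, 2, 36]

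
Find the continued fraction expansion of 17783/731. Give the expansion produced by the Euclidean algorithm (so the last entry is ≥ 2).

[24; 3, 17, 14]

17783 = 24·731 + 239
731 = 3·239 + 14
239 = 17·14 + 1
14 = 14·1 + 0  (stop)
So 17783/731 = [24; 3, 17, 14].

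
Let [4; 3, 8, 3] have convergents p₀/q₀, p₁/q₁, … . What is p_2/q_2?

108/25

Using pₖ = aₖpₖ₋₁ + pₖ₋₂, qₖ = aₖqₖ₋₁ + qₖ₋₂ (with p₋₁=1, p₋₂=0, q₋₁=0, q₋₂=1):
  k=0: a=4, p=4, q=1
  k=1: a=3, p=13, q=3
  k=2: a=8, p=108, q=25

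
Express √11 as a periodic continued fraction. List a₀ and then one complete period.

a₀ = ⌊√11⌋ = 3.
With m₀=0, d₀=1 and mₖ₊₁ = dₖaₖ − mₖ, dₖ₊₁ = (n − mₖ₊₁²)/dₖ, aₖ₊₁ = ⌊(a₀+mₖ₊₁)/dₖ₊₁⌋:
  k=1: m=3, d=2, a=3
  k=2: m=3, d=1, a=6
d=1 and a=2a₀=6 at k=2, so the next step gives (m, d) = (3, 2) again — its k=1 value — and the period has length 2.

[3; 3, 6]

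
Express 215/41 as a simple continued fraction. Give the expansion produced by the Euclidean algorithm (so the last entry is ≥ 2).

215 = 5×41 + 10
41 = 4×10 + 1
10 = 10×1 + 0  (stop)
So 215/41 = [5; 4, 10].

[5; 4, 10]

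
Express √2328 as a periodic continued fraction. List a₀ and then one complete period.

a₀ = ⌊√2328⌋ = 48.
With m₀=0, d₀=1 and mₖ₊₁ = dₖaₖ − mₖ, dₖ₊₁ = (n − mₖ₊₁²)/dₖ, aₖ₊₁ = ⌊(a₀+mₖ₊₁)/dₖ₊₁⌋:
  k=1: m=48, d=24, a=4
  k=2: m=48, d=1, a=96
d=1 and a=2a₀=96 at k=2, so the next step gives (m, d) = (48, 24) again — its k=1 value — and the period has length 2.

[48; 4, 96]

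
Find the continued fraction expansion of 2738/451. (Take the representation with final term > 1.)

[6; 14, 10, 1, 2]

2738 = 6×451 + 32
451 = 14×32 + 3
32 = 10×3 + 2
3 = 1×2 + 1
2 = 2×1 + 0  (stop)
So 2738/451 = [6; 14, 10, 1, 2].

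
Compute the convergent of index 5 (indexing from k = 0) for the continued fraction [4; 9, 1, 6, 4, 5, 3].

6148/1499

Using pₖ = aₖpₖ₋₁ + pₖ₋₂, qₖ = aₖqₖ₋₁ + qₖ₋₂ (with p₋₁=1, p₋₂=0, q₋₁=0, q₋₂=1):
  k=0: a=4, p=4, q=1
  k=1: a=9, p=37, q=9
  k=2: a=1, p=41, q=10
  k=3: a=6, p=283, q=69
  k=4: a=4, p=1173, q=286
  k=5: a=5, p=6148, q=1499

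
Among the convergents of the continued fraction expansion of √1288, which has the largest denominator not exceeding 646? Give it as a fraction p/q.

√1288 = [35; 1, 7, 1, 70, …] (period length 4).
Convergents:
  p_0/q_0 = 35/1
  p_1/q_1 = 36/1
  p_2/q_2 = 287/8
  p_3/q_3 = 323/9
  p_4/q_4 = 22897/638
  p_5/q_5 = 23220/647
q_4 = 638 ≤ 646 < 647 = q_5, so the answer is 22897/638.

22897/638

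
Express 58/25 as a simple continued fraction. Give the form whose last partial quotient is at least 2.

58 = 2×25 + 8
25 = 3×8 + 1
8 = 8×1 + 0  (stop)
So 58/25 = [2; 3, 8].

[2; 3, 8]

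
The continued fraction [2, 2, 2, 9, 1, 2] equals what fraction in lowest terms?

Fold from the inside: start with 2/1.
  1 + 1/2 = 3/2
  9 + 2/3 = 29/3
  2 + 3/29 = 61/29
  2 + 29/61 = 151/61
  2 + 61/151 = 363/151

363/151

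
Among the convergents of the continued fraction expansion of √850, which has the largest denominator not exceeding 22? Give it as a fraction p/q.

379/13

√850 = [29; 6, 2, 6, 58, …] (period length 4).
Convergents:
  p_0/q_0 = 29/1
  p_1/q_1 = 175/6
  p_2/q_2 = 379/13
  p_3/q_3 = 2449/84
q_2 = 13 ≤ 22 < 84 = q_3, so the answer is 379/13.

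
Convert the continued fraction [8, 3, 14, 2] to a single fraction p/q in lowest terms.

741/89

Fold from the inside: start with 2/1.
  14 + 1/2 = 29/2
  3 + 2/29 = 89/29
  8 + 29/89 = 741/89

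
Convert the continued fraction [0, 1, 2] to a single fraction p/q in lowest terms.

Fold from the inside: start with 2/1.
  1 + 1/2 = 3/2
  0 + 2/3 = 2/3

2/3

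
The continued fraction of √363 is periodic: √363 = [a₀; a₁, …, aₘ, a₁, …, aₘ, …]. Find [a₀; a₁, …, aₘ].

a₀ = ⌊√363⌋ = 19.
With m₀=0, d₀=1 and mₖ₊₁ = dₖaₖ − mₖ, dₖ₊₁ = (n − mₖ₊₁²)/dₖ, aₖ₊₁ = ⌊(a₀+mₖ₊₁)/dₖ₊₁⌋:
  k=1: m=19, d=2, a=19
  k=2: m=19, d=1, a=38
d=1 and a=2a₀=38 at k=2, so the next step gives (m, d) = (19, 2) again — its k=1 value — and the period has length 2.

[19; 19, 38]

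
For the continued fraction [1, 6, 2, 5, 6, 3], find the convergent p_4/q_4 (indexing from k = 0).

Using pₖ = aₖpₖ₋₁ + pₖ₋₂, qₖ = aₖqₖ₋₁ + qₖ₋₂ (with p₋₁=1, p₋₂=0, q₋₁=0, q₋₂=1):
  k=0: a=1, p=1, q=1
  k=1: a=6, p=7, q=6
  k=2: a=2, p=15, q=13
  k=3: a=5, p=82, q=71
  k=4: a=6, p=507, q=439

507/439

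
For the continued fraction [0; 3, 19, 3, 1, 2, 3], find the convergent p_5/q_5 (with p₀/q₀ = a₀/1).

Using pₖ = aₖpₖ₋₁ + pₖ₋₂, qₖ = aₖqₖ₋₁ + qₖ₋₂ (with p₋₁=1, p₋₂=0, q₋₁=0, q₋₂=1):
  k=0: a=0, p=0, q=1
  k=1: a=3, p=1, q=3
  k=2: a=19, p=19, q=58
  k=3: a=3, p=58, q=177
  k=4: a=1, p=77, q=235
  k=5: a=2, p=212, q=647

212/647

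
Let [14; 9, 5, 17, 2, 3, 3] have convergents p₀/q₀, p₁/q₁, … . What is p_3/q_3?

Using pₖ = aₖpₖ₋₁ + pₖ₋₂, qₖ = aₖqₖ₋₁ + qₖ₋₂ (with p₋₁=1, p₋₂=0, q₋₁=0, q₋₂=1):
  k=0: a=14, p=14, q=1
  k=1: a=9, p=127, q=9
  k=2: a=5, p=649, q=46
  k=3: a=17, p=11160, q=791

11160/791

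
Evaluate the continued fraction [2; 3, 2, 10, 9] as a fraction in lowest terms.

1519/664

Fold from the inside: start with 9/1.
  10 + 1/9 = 91/9
  2 + 9/91 = 191/91
  3 + 91/191 = 664/191
  2 + 191/664 = 1519/664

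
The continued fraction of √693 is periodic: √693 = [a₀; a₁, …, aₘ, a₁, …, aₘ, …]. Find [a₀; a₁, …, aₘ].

[26; 3, 12, 1, 4, 1, 12, 3, 52]

a₀ = ⌊√693⌋ = 26.
With m₀=0, d₀=1 and mₖ₊₁ = dₖaₖ − mₖ, dₖ₊₁ = (n − mₖ₊₁²)/dₖ, aₖ₊₁ = ⌊(a₀+mₖ₊₁)/dₖ₊₁⌋:
  k=1: m=26, d=17, a=3
  k=2: m=25, d=4, a=12
  k=3: m=23, d=41, a=1
  k=4: m=18, d=9, a=4
  k=5: m=18, d=41, a=1
  k=6: m=23, d=4, a=12
  k=7: m=25, d=17, a=3
  k=8: m=26, d=1, a=52
d=1 and a=2a₀=52 at k=8, so the next step gives (m, d) = (26, 17) again — its k=1 value — and the period has length 8.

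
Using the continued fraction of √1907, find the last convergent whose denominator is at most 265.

√1907 = [43; 1, 2, 43, 2, 1, 86, …] (period length 6).
Convergents:
  p_0/q_0 = 43/1
  p_1/q_1 = 44/1
  p_2/q_2 = 131/3
  p_3/q_3 = 5677/130
  p_4/q_4 = 11485/263
  p_5/q_5 = 17162/393
q_4 = 263 ≤ 265 < 393 = q_5, so the answer is 11485/263.

11485/263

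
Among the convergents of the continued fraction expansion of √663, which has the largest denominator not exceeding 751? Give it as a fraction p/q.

√663 = [25; 1, 2, 1, 50, …] (period length 4).
Convergents:
  p_0/q_0 = 25/1
  p_1/q_1 = 26/1
  p_2/q_2 = 77/3
  p_3/q_3 = 103/4
  p_4/q_4 = 5227/203
  p_5/q_5 = 5330/207
  p_6/q_6 = 15887/617
  p_7/q_7 = 21217/824
q_6 = 617 ≤ 751 < 824 = q_7, so the answer is 15887/617.

15887/617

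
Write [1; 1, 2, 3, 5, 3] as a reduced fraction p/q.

Using pₖ = aₖpₖ₋₁ + pₖ₋₂ and qₖ = aₖqₖ₋₁ + qₖ₋₂:
  k=0: a=1, p=1, q=1
  k=1: a=1, p=2, q=1
  k=2: a=2, p=5, q=3
  k=3: a=3, p=17, q=10
  k=4: a=5, p=90, q=53
  k=5: a=3, p=287, q=169

287/169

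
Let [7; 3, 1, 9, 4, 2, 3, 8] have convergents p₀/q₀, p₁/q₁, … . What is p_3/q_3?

283/39

Using pₖ = aₖpₖ₋₁ + pₖ₋₂, qₖ = aₖqₖ₋₁ + qₖ₋₂ (with p₋₁=1, p₋₂=0, q₋₁=0, q₋₂=1):
  k=0: a=7, p=7, q=1
  k=1: a=3, p=22, q=3
  k=2: a=1, p=29, q=4
  k=3: a=9, p=283, q=39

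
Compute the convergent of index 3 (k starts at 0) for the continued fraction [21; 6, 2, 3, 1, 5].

Using pₖ = aₖpₖ₋₁ + pₖ₋₂, qₖ = aₖqₖ₋₁ + qₖ₋₂ (with p₋₁=1, p₋₂=0, q₋₁=0, q₋₂=1):
  k=0: a=21, p=21, q=1
  k=1: a=6, p=127, q=6
  k=2: a=2, p=275, q=13
  k=3: a=3, p=952, q=45

952/45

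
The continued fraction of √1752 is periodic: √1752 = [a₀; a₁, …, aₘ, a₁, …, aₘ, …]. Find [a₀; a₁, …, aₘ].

a₀ = ⌊√1752⌋ = 41.
With m₀=0, d₀=1 and mₖ₊₁ = dₖaₖ − mₖ, dₖ₊₁ = (n − mₖ₊₁²)/dₖ, aₖ₊₁ = ⌊(a₀+mₖ₊₁)/dₖ₊₁⌋:
  k=1: m=41, d=71, a=1
  k=2: m=30, d=12, a=5
  k=3: m=30, d=71, a=1
  k=4: m=41, d=1, a=82
d=1 and a=2a₀=82 at k=4, so the next step gives (m, d) = (41, 71) again — its k=1 value — and the period has length 4.

[41; 1, 5, 1, 82]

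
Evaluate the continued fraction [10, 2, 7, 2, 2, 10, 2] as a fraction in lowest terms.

Using pₖ = aₖpₖ₋₁ + pₖ₋₂ and qₖ = aₖqₖ₋₁ + qₖ₋₂:
  k=0: a=10, p=10, q=1
  k=1: a=2, p=21, q=2
  k=2: a=7, p=157, q=15
  k=3: a=2, p=335, q=32
  k=4: a=2, p=827, q=79
  k=5: a=10, p=8605, q=822
  k=6: a=2, p=18037, q=1723

18037/1723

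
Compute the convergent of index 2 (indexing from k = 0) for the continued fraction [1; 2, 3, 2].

Using pₖ = aₖpₖ₋₁ + pₖ₋₂, qₖ = aₖqₖ₋₁ + qₖ₋₂ (with p₋₁=1, p₋₂=0, q₋₁=0, q₋₂=1):
  k=0: a=1, p=1, q=1
  k=1: a=2, p=3, q=2
  k=2: a=3, p=10, q=7

10/7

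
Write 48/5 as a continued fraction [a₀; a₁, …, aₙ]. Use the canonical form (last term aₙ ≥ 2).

48 = 9·5 + 3
5 = 1·3 + 2
3 = 1·2 + 1
2 = 2·1 + 0  (stop)
So 48/5 = [9; 1, 1, 2].

[9; 1, 1, 2]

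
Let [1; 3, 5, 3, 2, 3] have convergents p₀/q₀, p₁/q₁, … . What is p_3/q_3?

Using pₖ = aₖpₖ₋₁ + pₖ₋₂, qₖ = aₖqₖ₋₁ + qₖ₋₂ (with p₋₁=1, p₋₂=0, q₋₁=0, q₋₂=1):
  k=0: a=1, p=1, q=1
  k=1: a=3, p=4, q=3
  k=2: a=5, p=21, q=16
  k=3: a=3, p=67, q=51

67/51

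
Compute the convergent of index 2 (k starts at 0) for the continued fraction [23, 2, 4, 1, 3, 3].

211/9

Using pₖ = aₖpₖ₋₁ + pₖ₋₂, qₖ = aₖqₖ₋₁ + qₖ₋₂ (with p₋₁=1, p₋₂=0, q₋₁=0, q₋₂=1):
  k=0: a=23, p=23, q=1
  k=1: a=2, p=47, q=2
  k=2: a=4, p=211, q=9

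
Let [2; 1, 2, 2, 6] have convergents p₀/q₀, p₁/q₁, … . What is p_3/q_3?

Using pₖ = aₖpₖ₋₁ + pₖ₋₂, qₖ = aₖqₖ₋₁ + qₖ₋₂ (with p₋₁=1, p₋₂=0, q₋₁=0, q₋₂=1):
  k=0: a=2, p=2, q=1
  k=1: a=1, p=3, q=1
  k=2: a=2, p=8, q=3
  k=3: a=2, p=19, q=7

19/7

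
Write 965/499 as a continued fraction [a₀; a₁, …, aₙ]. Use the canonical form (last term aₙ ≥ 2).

[1; 1, 14, 8, 4]

965 = 1×499 + 466
499 = 1×466 + 33
466 = 14×33 + 4
33 = 8×4 + 1
4 = 4×1 + 0  (stop)
So 965/499 = [1; 1, 14, 8, 4].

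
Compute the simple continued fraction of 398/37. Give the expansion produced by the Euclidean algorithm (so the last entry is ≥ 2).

[10; 1, 3, 9]

398 = 10*37 + 28
37 = 1*28 + 9
28 = 3*9 + 1
9 = 9*1 + 0  (stop)
So 398/37 = [10; 1, 3, 9].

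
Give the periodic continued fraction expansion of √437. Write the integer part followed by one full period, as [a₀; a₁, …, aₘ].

[20; 1, 9, 2, 9, 1, 40]

a₀ = ⌊√437⌋ = 20.
With m₀=0, d₀=1 and mₖ₊₁ = dₖaₖ − mₖ, dₖ₊₁ = (n − mₖ₊₁²)/dₖ, aₖ₊₁ = ⌊(a₀+mₖ₊₁)/dₖ₊₁⌋:
  k=1: m=20, d=37, a=1
  k=2: m=17, d=4, a=9
  k=3: m=19, d=19, a=2
  k=4: m=19, d=4, a=9
  k=5: m=17, d=37, a=1
  k=6: m=20, d=1, a=40
d=1 and a=2a₀=40 at k=6, so the next step gives (m, d) = (20, 37) again — its k=1 value — and the period has length 6.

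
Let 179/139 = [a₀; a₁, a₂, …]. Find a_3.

179 = 1·139 + 40   →  a_0 = 1
139 = 3·40 + 19   →  a_1 = 3
40 = 2·19 + 2   →  a_2 = 2
19 = 9·2 + 1   →  a_3 = 9

9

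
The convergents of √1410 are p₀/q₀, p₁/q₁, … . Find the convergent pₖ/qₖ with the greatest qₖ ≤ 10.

338/9

√1410 = [37; 1, 1, 4, 1, 1, 74, …] (period length 6).
Convergents:
  p_0/q_0 = 37/1
  p_1/q_1 = 38/1
  p_2/q_2 = 75/2
  p_3/q_3 = 338/9
  p_4/q_4 = 413/11
q_3 = 9 ≤ 10 < 11 = q_4, so the answer is 338/9.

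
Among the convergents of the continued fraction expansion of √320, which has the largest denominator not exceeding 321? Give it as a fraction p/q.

√320 = [17; 1, 7, 1, 34, …] (period length 4).
Convergents:
  p_0/q_0 = 17/1
  p_1/q_1 = 18/1
  p_2/q_2 = 143/8
  p_3/q_3 = 161/9
  p_4/q_4 = 5617/314
  p_5/q_5 = 5778/323
q_4 = 314 ≤ 321 < 323 = q_5, so the answer is 5617/314.

5617/314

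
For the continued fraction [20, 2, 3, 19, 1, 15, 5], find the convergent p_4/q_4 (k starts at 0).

2901/142

Using pₖ = aₖpₖ₋₁ + pₖ₋₂, qₖ = aₖqₖ₋₁ + qₖ₋₂ (with p₋₁=1, p₋₂=0, q₋₁=0, q₋₂=1):
  k=0: a=20, p=20, q=1
  k=1: a=2, p=41, q=2
  k=2: a=3, p=143, q=7
  k=3: a=19, p=2758, q=135
  k=4: a=1, p=2901, q=142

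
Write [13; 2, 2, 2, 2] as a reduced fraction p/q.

389/29

Fold from the inside: start with 2/1.
  2 + 1/2 = 5/2
  2 + 2/5 = 12/5
  2 + 5/12 = 29/12
  13 + 12/29 = 389/29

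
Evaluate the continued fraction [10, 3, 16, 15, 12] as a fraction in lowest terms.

Using pₖ = aₖpₖ₋₁ + pₖ₋₂ and qₖ = aₖqₖ₋₁ + qₖ₋₂:
  k=0: a=10, p=10, q=1
  k=1: a=3, p=31, q=3
  k=2: a=16, p=506, q=49
  k=3: a=15, p=7621, q=738
  k=4: a=12, p=91958, q=8905

91958/8905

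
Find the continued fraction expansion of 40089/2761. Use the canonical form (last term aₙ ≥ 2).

40089 = 14·2761 + 1435
2761 = 1·1435 + 1326
1435 = 1·1326 + 109
1326 = 12·109 + 18
109 = 6·18 + 1
18 = 18·1 + 0  (stop)
So 40089/2761 = [14; 1, 1, 12, 6, 18].

[14; 1, 1, 12, 6, 18]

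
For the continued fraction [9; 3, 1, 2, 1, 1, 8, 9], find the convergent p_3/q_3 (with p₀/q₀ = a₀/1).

102/11

Using pₖ = aₖpₖ₋₁ + pₖ₋₂, qₖ = aₖqₖ₋₁ + qₖ₋₂ (with p₋₁=1, p₋₂=0, q₋₁=0, q₋₂=1):
  k=0: a=9, p=9, q=1
  k=1: a=3, p=28, q=3
  k=2: a=1, p=37, q=4
  k=3: a=2, p=102, q=11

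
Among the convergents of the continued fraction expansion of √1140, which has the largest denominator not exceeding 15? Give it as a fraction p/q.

135/4

√1140 = [33; 1, 3, 4, 3, 1, 66, …] (period length 6).
Convergents:
  p_0/q_0 = 33/1
  p_1/q_1 = 34/1
  p_2/q_2 = 135/4
  p_3/q_3 = 574/17
q_2 = 4 ≤ 15 < 17 = q_3, so the answer is 135/4.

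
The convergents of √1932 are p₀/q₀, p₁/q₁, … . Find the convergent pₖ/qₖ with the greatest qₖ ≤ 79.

√1932 = [43; 1, 20, 1, 86, …] (period length 4).
Convergents:
  p_0/q_0 = 43/1
  p_1/q_1 = 44/1
  p_2/q_2 = 923/21
  p_3/q_3 = 967/22
  p_4/q_4 = 84085/1913
q_3 = 22 ≤ 79 < 1913 = q_4, so the answer is 967/22.

967/22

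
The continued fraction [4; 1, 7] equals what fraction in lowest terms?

39/8

Using pₖ = aₖpₖ₋₁ + pₖ₋₂ and qₖ = aₖqₖ₋₁ + qₖ₋₂:
  k=0: a=4, p=4, q=1
  k=1: a=1, p=5, q=1
  k=2: a=7, p=39, q=8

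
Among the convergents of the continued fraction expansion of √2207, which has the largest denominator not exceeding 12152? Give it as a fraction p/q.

√2207 = [46; 1, 45, 1, 92, …] (period length 4).
Convergents:
  p_0/q_0 = 46/1
  p_1/q_1 = 47/1
  p_2/q_2 = 2161/46
  p_3/q_3 = 2208/47
  p_4/q_4 = 205297/4370
  p_5/q_5 = 207505/4417
  p_6/q_6 = 9543022/203135
q_5 = 4417 ≤ 12152 < 203135 = q_6, so the answer is 207505/4417.

207505/4417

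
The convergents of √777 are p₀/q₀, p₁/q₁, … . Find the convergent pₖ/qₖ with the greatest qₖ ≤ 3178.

√777 = [27; 1, 6, 1, 54, …] (period length 4).
Convergents:
  p_0/q_0 = 27/1
  p_1/q_1 = 28/1
  p_2/q_2 = 195/7
  p_3/q_3 = 223/8
  p_4/q_4 = 12237/439
  p_5/q_5 = 12460/447
  p_6/q_6 = 86997/3121
  p_7/q_7 = 99457/3568
q_6 = 3121 ≤ 3178 < 3568 = q_7, so the answer is 86997/3121.

86997/3121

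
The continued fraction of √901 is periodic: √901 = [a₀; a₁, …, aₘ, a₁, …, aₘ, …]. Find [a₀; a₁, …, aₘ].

[30; 60]

a₀ = ⌊√901⌋ = 30.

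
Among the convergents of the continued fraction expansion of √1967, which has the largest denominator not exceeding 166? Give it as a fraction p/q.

√1967 = [44; 2, 1, 5, 1, 2, 88, …] (period length 6).
Convergents:
  p_0/q_0 = 44/1
  p_1/q_1 = 89/2
  p_2/q_2 = 133/3
  p_3/q_3 = 754/17
  p_4/q_4 = 887/20
  p_5/q_5 = 2528/57
  p_6/q_6 = 223351/5036
q_5 = 57 ≤ 166 < 5036 = q_6, so the answer is 2528/57.

2528/57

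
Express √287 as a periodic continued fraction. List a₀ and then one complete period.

[16; 1, 15, 1, 32]

a₀ = ⌊√287⌋ = 16.
With m₀=0, d₀=1 and mₖ₊₁ = dₖaₖ − mₖ, dₖ₊₁ = (n − mₖ₊₁²)/dₖ, aₖ₊₁ = ⌊(a₀+mₖ₊₁)/dₖ₊₁⌋:
  k=1: m=16, d=31, a=1
  k=2: m=15, d=2, a=15
  k=3: m=15, d=31, a=1
  k=4: m=16, d=1, a=32
d=1 and a=2a₀=32 at k=4, so the next step gives (m, d) = (16, 31) again — its k=1 value — and the period has length 4.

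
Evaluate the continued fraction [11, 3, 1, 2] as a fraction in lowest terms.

124/11

Fold from the inside: start with 2/1.
  1 + 1/2 = 3/2
  3 + 2/3 = 11/3
  11 + 3/11 = 124/11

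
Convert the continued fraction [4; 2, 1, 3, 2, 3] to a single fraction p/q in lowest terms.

Fold from the inside: start with 3/1.
  2 + 1/3 = 7/3
  3 + 3/7 = 24/7
  1 + 7/24 = 31/24
  2 + 24/31 = 86/31
  4 + 31/86 = 375/86

375/86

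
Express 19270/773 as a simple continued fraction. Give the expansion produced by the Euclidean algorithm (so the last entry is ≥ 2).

19270 = 24×773 + 718
773 = 1×718 + 55
718 = 13×55 + 3
55 = 18×3 + 1
3 = 3×1 + 0  (stop)
So 19270/773 = [24; 1, 13, 18, 3].

[24; 1, 13, 18, 3]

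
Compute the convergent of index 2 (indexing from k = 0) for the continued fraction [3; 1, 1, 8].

7/2

Using pₖ = aₖpₖ₋₁ + pₖ₋₂, qₖ = aₖqₖ₋₁ + qₖ₋₂ (with p₋₁=1, p₋₂=0, q₋₁=0, q₋₂=1):
  k=0: a=3, p=3, q=1
  k=1: a=1, p=4, q=1
  k=2: a=1, p=7, q=2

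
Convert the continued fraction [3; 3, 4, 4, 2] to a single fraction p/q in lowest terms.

Using pₖ = aₖpₖ₋₁ + pₖ₋₂ and qₖ = aₖqₖ₋₁ + qₖ₋₂:
  k=0: a=3, p=3, q=1
  k=1: a=3, p=10, q=3
  k=2: a=4, p=43, q=13
  k=3: a=4, p=182, q=55
  k=4: a=2, p=407, q=123

407/123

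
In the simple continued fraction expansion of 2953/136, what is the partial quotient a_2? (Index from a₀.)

2953 = 21·136 + 97   →  a_0 = 21
136 = 1·97 + 39   →  a_1 = 1
97 = 2·39 + 19   →  a_2 = 2

2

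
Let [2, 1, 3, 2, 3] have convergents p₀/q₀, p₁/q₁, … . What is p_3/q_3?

Using pₖ = aₖpₖ₋₁ + pₖ₋₂, qₖ = aₖqₖ₋₁ + qₖ₋₂ (with p₋₁=1, p₋₂=0, q₋₁=0, q₋₂=1):
  k=0: a=2, p=2, q=1
  k=1: a=1, p=3, q=1
  k=2: a=3, p=11, q=4
  k=3: a=2, p=25, q=9

25/9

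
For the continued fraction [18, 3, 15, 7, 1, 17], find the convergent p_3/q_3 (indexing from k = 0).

5956/325

Using pₖ = aₖpₖ₋₁ + pₖ₋₂, qₖ = aₖqₖ₋₁ + qₖ₋₂ (with p₋₁=1, p₋₂=0, q₋₁=0, q₋₂=1):
  k=0: a=18, p=18, q=1
  k=1: a=3, p=55, q=3
  k=2: a=15, p=843, q=46
  k=3: a=7, p=5956, q=325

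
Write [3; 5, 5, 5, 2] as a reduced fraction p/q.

945/296

Using pₖ = aₖpₖ₋₁ + pₖ₋₂ and qₖ = aₖqₖ₋₁ + qₖ₋₂:
  k=0: a=3, p=3, q=1
  k=1: a=5, p=16, q=5
  k=2: a=5, p=83, q=26
  k=3: a=5, p=431, q=135
  k=4: a=2, p=945, q=296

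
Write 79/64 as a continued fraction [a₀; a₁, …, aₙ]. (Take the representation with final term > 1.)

79 = 1*64 + 15
64 = 4*15 + 4
15 = 3*4 + 3
4 = 1*3 + 1
3 = 3*1 + 0  (stop)
So 79/64 = [1; 4, 3, 1, 3].

[1; 4, 3, 1, 3]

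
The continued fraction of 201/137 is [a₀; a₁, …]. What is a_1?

2

201 = 1·137 + 64   →  a_0 = 1
137 = 2·64 + 9   →  a_1 = 2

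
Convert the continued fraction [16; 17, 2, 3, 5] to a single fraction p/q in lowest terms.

10357/645

Fold from the inside: start with 5/1.
  3 + 1/5 = 16/5
  2 + 5/16 = 37/16
  17 + 16/37 = 645/37
  16 + 37/645 = 10357/645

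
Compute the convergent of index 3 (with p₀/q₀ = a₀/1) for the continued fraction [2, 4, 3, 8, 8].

Using pₖ = aₖpₖ₋₁ + pₖ₋₂, qₖ = aₖqₖ₋₁ + qₖ₋₂ (with p₋₁=1, p₋₂=0, q₋₁=0, q₋₂=1):
  k=0: a=2, p=2, q=1
  k=1: a=4, p=9, q=4
  k=2: a=3, p=29, q=13
  k=3: a=8, p=241, q=108

241/108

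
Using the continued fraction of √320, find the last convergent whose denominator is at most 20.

√320 = [17; 1, 7, 1, 34, …] (period length 4).
Convergents:
  p_0/q_0 = 17/1
  p_1/q_1 = 18/1
  p_2/q_2 = 143/8
  p_3/q_3 = 161/9
  p_4/q_4 = 5617/314
q_3 = 9 ≤ 20 < 314 = q_4, so the answer is 161/9.

161/9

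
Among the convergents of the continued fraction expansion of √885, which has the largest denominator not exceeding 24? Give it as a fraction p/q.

√885 = [29; 1, 2, 1, 58, …] (period length 4).
Convergents:
  p_0/q_0 = 29/1
  p_1/q_1 = 30/1
  p_2/q_2 = 89/3
  p_3/q_3 = 119/4
  p_4/q_4 = 6991/235
q_3 = 4 ≤ 24 < 235 = q_4, so the answer is 119/4.

119/4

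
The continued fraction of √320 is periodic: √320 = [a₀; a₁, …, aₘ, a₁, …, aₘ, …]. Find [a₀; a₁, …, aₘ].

[17; 1, 7, 1, 34]

a₀ = ⌊√320⌋ = 17.
With m₀=0, d₀=1 and mₖ₊₁ = dₖaₖ − mₖ, dₖ₊₁ = (n − mₖ₊₁²)/dₖ, aₖ₊₁ = ⌊(a₀+mₖ₊₁)/dₖ₊₁⌋:
  k=1: m=17, d=31, a=1
  k=2: m=14, d=4, a=7
  k=3: m=14, d=31, a=1
  k=4: m=17, d=1, a=34
d=1 and a=2a₀=34 at k=4, so the next step gives (m, d) = (17, 31) again — its k=1 value — and the period has length 4.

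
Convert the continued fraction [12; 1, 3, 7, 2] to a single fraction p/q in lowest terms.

Using pₖ = aₖpₖ₋₁ + pₖ₋₂ and qₖ = aₖqₖ₋₁ + qₖ₋₂:
  k=0: a=12, p=12, q=1
  k=1: a=1, p=13, q=1
  k=2: a=3, p=51, q=4
  k=3: a=7, p=370, q=29
  k=4: a=2, p=791, q=62

791/62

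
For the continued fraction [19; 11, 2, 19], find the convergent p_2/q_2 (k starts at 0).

439/23

Using pₖ = aₖpₖ₋₁ + pₖ₋₂, qₖ = aₖqₖ₋₁ + qₖ₋₂ (with p₋₁=1, p₋₂=0, q₋₁=0, q₋₂=1):
  k=0: a=19, p=19, q=1
  k=1: a=11, p=210, q=11
  k=2: a=2, p=439, q=23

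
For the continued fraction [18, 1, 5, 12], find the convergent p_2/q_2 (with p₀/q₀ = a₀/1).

113/6

Using pₖ = aₖpₖ₋₁ + pₖ₋₂, qₖ = aₖqₖ₋₁ + qₖ₋₂ (with p₋₁=1, p₋₂=0, q₋₁=0, q₋₂=1):
  k=0: a=18, p=18, q=1
  k=1: a=1, p=19, q=1
  k=2: a=5, p=113, q=6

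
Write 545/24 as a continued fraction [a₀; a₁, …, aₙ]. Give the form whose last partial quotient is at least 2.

545 = 22*24 + 17
24 = 1*17 + 7
17 = 2*7 + 3
7 = 2*3 + 1
3 = 3*1 + 0  (stop)
So 545/24 = [22; 1, 2, 2, 3].

[22; 1, 2, 2, 3]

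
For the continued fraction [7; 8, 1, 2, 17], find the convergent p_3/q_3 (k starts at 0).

185/26

Using pₖ = aₖpₖ₋₁ + pₖ₋₂, qₖ = aₖqₖ₋₁ + qₖ₋₂ (with p₋₁=1, p₋₂=0, q₋₁=0, q₋₂=1):
  k=0: a=7, p=7, q=1
  k=1: a=8, p=57, q=8
  k=2: a=1, p=64, q=9
  k=3: a=2, p=185, q=26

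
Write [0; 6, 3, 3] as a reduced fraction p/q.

Fold from the inside: start with 3/1.
  3 + 1/3 = 10/3
  6 + 3/10 = 63/10
  0 + 10/63 = 10/63

10/63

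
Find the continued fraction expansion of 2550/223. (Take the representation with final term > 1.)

2550 = 11×223 + 97
223 = 2×97 + 29
97 = 3×29 + 10
29 = 2×10 + 9
10 = 1×9 + 1
9 = 9×1 + 0  (stop)
So 2550/223 = [11; 2, 3, 2, 1, 9].

[11; 2, 3, 2, 1, 9]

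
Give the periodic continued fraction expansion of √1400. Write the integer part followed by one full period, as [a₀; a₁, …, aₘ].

a₀ = ⌊√1400⌋ = 37.

[37; 2, 2, 2, 74]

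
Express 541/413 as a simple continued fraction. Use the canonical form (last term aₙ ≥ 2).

541 = 1*413 + 128
413 = 3*128 + 29
128 = 4*29 + 12
29 = 2*12 + 5
12 = 2*5 + 2
5 = 2*2 + 1
2 = 2*1 + 0  (stop)
So 541/413 = [1; 3, 4, 2, 2, 2, 2].

[1; 3, 4, 2, 2, 2, 2]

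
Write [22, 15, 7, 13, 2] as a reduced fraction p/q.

Using pₖ = aₖpₖ₋₁ + pₖ₋₂ and qₖ = aₖqₖ₋₁ + qₖ₋₂:
  k=0: a=22, p=22, q=1
  k=1: a=15, p=331, q=15
  k=2: a=7, p=2339, q=106
  k=3: a=13, p=30738, q=1393
  k=4: a=2, p=63815, q=2892

63815/2892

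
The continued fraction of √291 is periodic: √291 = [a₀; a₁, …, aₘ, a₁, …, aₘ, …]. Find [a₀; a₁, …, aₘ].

[17; 17, 34]

a₀ = ⌊√291⌋ = 17.
With m₀=0, d₀=1 and mₖ₊₁ = dₖaₖ − mₖ, dₖ₊₁ = (n − mₖ₊₁²)/dₖ, aₖ₊₁ = ⌊(a₀+mₖ₊₁)/dₖ₊₁⌋:
  k=1: m=17, d=2, a=17
  k=2: m=17, d=1, a=34
d=1 and a=2a₀=34 at k=2, so the next step gives (m, d) = (17, 2) again — its k=1 value — and the period has length 2.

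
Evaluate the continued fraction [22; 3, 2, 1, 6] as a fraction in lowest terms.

1494/67

Fold from the inside: start with 6/1.
  1 + 1/6 = 7/6
  2 + 6/7 = 20/7
  3 + 7/20 = 67/20
  22 + 20/67 = 1494/67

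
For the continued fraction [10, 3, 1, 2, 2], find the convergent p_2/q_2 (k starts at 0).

41/4

Using pₖ = aₖpₖ₋₁ + pₖ₋₂, qₖ = aₖqₖ₋₁ + qₖ₋₂ (with p₋₁=1, p₋₂=0, q₋₁=0, q₋₂=1):
  k=0: a=10, p=10, q=1
  k=1: a=3, p=31, q=3
  k=2: a=1, p=41, q=4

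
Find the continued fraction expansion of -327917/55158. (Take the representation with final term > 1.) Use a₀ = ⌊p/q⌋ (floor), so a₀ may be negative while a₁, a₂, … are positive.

[-6; 18, 5, 19, 2, 1, 4, 2]

-327917 = -6×55158 + 3031
55158 = 18×3031 + 600
3031 = 5×600 + 31
600 = 19×31 + 11
31 = 2×11 + 9
11 = 1×9 + 2
9 = 4×2 + 1
2 = 2×1 + 0  (stop)
So -327917/55158 = [-6; 18, 5, 19, 2, 1, 4, 2].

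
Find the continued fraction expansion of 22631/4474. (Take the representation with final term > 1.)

22631 = 5*4474 + 261
4474 = 17*261 + 37
261 = 7*37 + 2
37 = 18*2 + 1
2 = 2*1 + 0  (stop)
So 22631/4474 = [5; 17, 7, 18, 2].

[5; 17, 7, 18, 2]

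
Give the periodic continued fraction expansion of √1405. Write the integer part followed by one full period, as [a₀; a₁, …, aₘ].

[37; 2, 14, 2, 74]

a₀ = ⌊√1405⌋ = 37.
With m₀=0, d₀=1 and mₖ₊₁ = dₖaₖ − mₖ, dₖ₊₁ = (n − mₖ₊₁²)/dₖ, aₖ₊₁ = ⌊(a₀+mₖ₊₁)/dₖ₊₁⌋:
  k=1: m=37, d=36, a=2
  k=2: m=35, d=5, a=14
  k=3: m=35, d=36, a=2
  k=4: m=37, d=1, a=74
d=1 and a=2a₀=74 at k=4, so the next step gives (m, d) = (37, 36) again — its k=1 value — and the period has length 4.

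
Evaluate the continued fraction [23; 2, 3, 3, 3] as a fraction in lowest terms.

1781/76

Fold from the inside: start with 3/1.
  3 + 1/3 = 10/3
  3 + 3/10 = 33/10
  2 + 10/33 = 76/33
  23 + 33/76 = 1781/76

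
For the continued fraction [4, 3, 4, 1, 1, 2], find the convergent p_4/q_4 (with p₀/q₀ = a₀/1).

Using pₖ = aₖpₖ₋₁ + pₖ₋₂, qₖ = aₖqₖ₋₁ + qₖ₋₂ (with p₋₁=1, p₋₂=0, q₋₁=0, q₋₂=1):
  k=0: a=4, p=4, q=1
  k=1: a=3, p=13, q=3
  k=2: a=4, p=56, q=13
  k=3: a=1, p=69, q=16
  k=4: a=1, p=125, q=29

125/29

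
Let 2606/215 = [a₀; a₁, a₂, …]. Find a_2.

2606 = 12·215 + 26   →  a_0 = 12
215 = 8·26 + 7   →  a_1 = 8
26 = 3·7 + 5   →  a_2 = 3

3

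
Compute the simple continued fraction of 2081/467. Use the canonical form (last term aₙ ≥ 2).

2081 = 4*467 + 213
467 = 2*213 + 41
213 = 5*41 + 8
41 = 5*8 + 1
8 = 8*1 + 0  (stop)
So 2081/467 = [4; 2, 5, 5, 8].

[4; 2, 5, 5, 8]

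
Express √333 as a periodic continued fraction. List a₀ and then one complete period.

a₀ = ⌊√333⌋ = 18.
With m₀=0, d₀=1 and mₖ₊₁ = dₖaₖ − mₖ, dₖ₊₁ = (n − mₖ₊₁²)/dₖ, aₖ₊₁ = ⌊(a₀+mₖ₊₁)/dₖ₊₁⌋:
  k=1: m=18, d=9, a=4
  k=2: m=18, d=1, a=36
d=1 and a=2a₀=36 at k=2, so the next step gives (m, d) = (18, 9) again — its k=1 value — and the period has length 2.

[18; 4, 36]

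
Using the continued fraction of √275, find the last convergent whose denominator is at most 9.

√275 = [16; 1, 1, 2, 1, 1, 32, …] (period length 6).
Convergents:
  p_0/q_0 = 16/1
  p_1/q_1 = 17/1
  p_2/q_2 = 33/2
  p_3/q_3 = 83/5
  p_4/q_4 = 116/7
  p_5/q_5 = 199/12
q_4 = 7 ≤ 9 < 12 = q_5, so the answer is 116/7.

116/7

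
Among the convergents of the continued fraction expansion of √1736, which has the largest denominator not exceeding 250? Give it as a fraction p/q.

√1736 = [41; 1, 1, 1, 82, …] (period length 4).
Convergents:
  p_0/q_0 = 41/1
  p_1/q_1 = 42/1
  p_2/q_2 = 83/2
  p_3/q_3 = 125/3
  p_4/q_4 = 10333/248
  p_5/q_5 = 10458/251
q_4 = 248 ≤ 250 < 251 = q_5, so the answer is 10333/248.

10333/248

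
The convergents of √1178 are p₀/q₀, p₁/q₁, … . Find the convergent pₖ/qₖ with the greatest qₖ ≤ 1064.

19186/559

√1178 = [34; 3, 9, 2, 9, 3, 68, …] (period length 6).
Convergents:
  p_0/q_0 = 34/1
  p_1/q_1 = 103/3
  p_2/q_2 = 961/28
  p_3/q_3 = 2025/59
  p_4/q_4 = 19186/559
  p_5/q_5 = 59583/1736
q_4 = 559 ≤ 1064 < 1736 = q_5, so the answer is 19186/559.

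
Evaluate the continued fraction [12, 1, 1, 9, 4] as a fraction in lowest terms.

Using pₖ = aₖpₖ₋₁ + pₖ₋₂ and qₖ = aₖqₖ₋₁ + qₖ₋₂:
  k=0: a=12, p=12, q=1
  k=1: a=1, p=13, q=1
  k=2: a=1, p=25, q=2
  k=3: a=9, p=238, q=19
  k=4: a=4, p=977, q=78

977/78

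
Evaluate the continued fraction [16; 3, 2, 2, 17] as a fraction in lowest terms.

4823/296

Fold from the inside: start with 17/1.
  2 + 1/17 = 35/17
  2 + 17/35 = 87/35
  3 + 35/87 = 296/87
  16 + 87/296 = 4823/296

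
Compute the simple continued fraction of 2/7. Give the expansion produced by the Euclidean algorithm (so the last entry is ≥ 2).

2 = 0×7 + 2
7 = 3×2 + 1
2 = 2×1 + 0  (stop)
So 2/7 = [0; 3, 2].

[0; 3, 2]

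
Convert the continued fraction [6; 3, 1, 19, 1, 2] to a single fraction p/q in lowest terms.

Using pₖ = aₖpₖ₋₁ + pₖ₋₂ and qₖ = aₖqₖ₋₁ + qₖ₋₂:
  k=0: a=6, p=6, q=1
  k=1: a=3, p=19, q=3
  k=2: a=1, p=25, q=4
  k=3: a=19, p=494, q=79
  k=4: a=1, p=519, q=83
  k=5: a=2, p=1532, q=245

1532/245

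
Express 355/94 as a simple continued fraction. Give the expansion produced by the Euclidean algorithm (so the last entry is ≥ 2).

[3; 1, 3, 2, 10]

355 = 3×94 + 73
94 = 1×73 + 21
73 = 3×21 + 10
21 = 2×10 + 1
10 = 10×1 + 0  (stop)
So 355/94 = [3; 1, 3, 2, 10].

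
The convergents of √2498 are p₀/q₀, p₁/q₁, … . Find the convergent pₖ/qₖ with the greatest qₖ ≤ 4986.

247351/4949

√2498 = [49; 1, 48, 1, 98, …] (period length 4).
Convergents:
  p_0/q_0 = 49/1
  p_1/q_1 = 50/1
  p_2/q_2 = 2449/49
  p_3/q_3 = 2499/50
  p_4/q_4 = 247351/4949
  p_5/q_5 = 249850/4999
q_4 = 4949 ≤ 4986 < 4999 = q_5, so the answer is 247351/4949.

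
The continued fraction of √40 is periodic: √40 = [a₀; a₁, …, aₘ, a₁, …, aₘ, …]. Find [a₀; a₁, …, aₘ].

[6; 3, 12]

a₀ = ⌊√40⌋ = 6.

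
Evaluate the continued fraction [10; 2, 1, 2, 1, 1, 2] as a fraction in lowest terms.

Using pₖ = aₖpₖ₋₁ + pₖ₋₂ and qₖ = aₖqₖ₋₁ + qₖ₋₂:
  k=0: a=10, p=10, q=1
  k=1: a=2, p=21, q=2
  k=2: a=1, p=31, q=3
  k=3: a=2, p=83, q=8
  k=4: a=1, p=114, q=11
  k=5: a=1, p=197, q=19
  k=6: a=2, p=508, q=49

508/49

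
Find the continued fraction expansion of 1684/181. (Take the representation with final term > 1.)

1684 = 9×181 + 55
181 = 3×55 + 16
55 = 3×16 + 7
16 = 2×7 + 2
7 = 3×2 + 1
2 = 2×1 + 0  (stop)
So 1684/181 = [9; 3, 3, 2, 3, 2].

[9; 3, 3, 2, 3, 2]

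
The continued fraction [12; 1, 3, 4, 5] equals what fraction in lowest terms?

1136/89

Using pₖ = aₖpₖ₋₁ + pₖ₋₂ and qₖ = aₖqₖ₋₁ + qₖ₋₂:
  k=0: a=12, p=12, q=1
  k=1: a=1, p=13, q=1
  k=2: a=3, p=51, q=4
  k=3: a=4, p=217, q=17
  k=4: a=5, p=1136, q=89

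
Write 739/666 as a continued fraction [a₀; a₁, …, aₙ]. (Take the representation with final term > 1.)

[1; 9, 8, 9]

739 = 1*666 + 73
666 = 9*73 + 9
73 = 8*9 + 1
9 = 9*1 + 0  (stop)
So 739/666 = [1; 9, 8, 9].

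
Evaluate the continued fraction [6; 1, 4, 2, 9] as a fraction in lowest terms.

709/104

Fold from the inside: start with 9/1.
  2 + 1/9 = 19/9
  4 + 9/19 = 85/19
  1 + 19/85 = 104/85
  6 + 85/104 = 709/104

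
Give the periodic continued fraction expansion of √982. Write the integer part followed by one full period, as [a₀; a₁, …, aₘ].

[31; 2, 1, 30, 1, 2, 62]

a₀ = ⌊√982⌋ = 31.
With m₀=0, d₀=1 and mₖ₊₁ = dₖaₖ − mₖ, dₖ₊₁ = (n − mₖ₊₁²)/dₖ, aₖ₊₁ = ⌊(a₀+mₖ₊₁)/dₖ₊₁⌋:
  k=1: m=31, d=21, a=2
  k=2: m=11, d=41, a=1
  k=3: m=30, d=2, a=30
  k=4: m=30, d=41, a=1
  k=5: m=11, d=21, a=2
  k=6: m=31, d=1, a=62
d=1 and a=2a₀=62 at k=6, so the next step gives (m, d) = (31, 21) again — its k=1 value — and the period has length 6.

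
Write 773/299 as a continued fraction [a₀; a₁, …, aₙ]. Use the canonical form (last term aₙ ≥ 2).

[2; 1, 1, 2, 2, 3, 7]

773 = 2×299 + 175
299 = 1×175 + 124
175 = 1×124 + 51
124 = 2×51 + 22
51 = 2×22 + 7
22 = 3×7 + 1
7 = 7×1 + 0  (stop)
So 773/299 = [2; 1, 1, 2, 2, 3, 7].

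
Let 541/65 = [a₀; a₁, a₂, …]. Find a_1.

541 = 8·65 + 21   →  a_0 = 8
65 = 3·21 + 2   →  a_1 = 3

3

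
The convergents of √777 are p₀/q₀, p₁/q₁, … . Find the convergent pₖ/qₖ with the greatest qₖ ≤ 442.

√777 = [27; 1, 6, 1, 54, …] (period length 4).
Convergents:
  p_0/q_0 = 27/1
  p_1/q_1 = 28/1
  p_2/q_2 = 195/7
  p_3/q_3 = 223/8
  p_4/q_4 = 12237/439
  p_5/q_5 = 12460/447
q_4 = 439 ≤ 442 < 447 = q_5, so the answer is 12237/439.

12237/439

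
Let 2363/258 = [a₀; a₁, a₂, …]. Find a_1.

2363 = 9·258 + 41   →  a_0 = 9
258 = 6·41 + 12   →  a_1 = 6

6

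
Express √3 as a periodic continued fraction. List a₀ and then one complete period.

[1; 1, 2]

a₀ = ⌊√3⌋ = 1.
With m₀=0, d₀=1 and mₖ₊₁ = dₖaₖ − mₖ, dₖ₊₁ = (n − mₖ₊₁²)/dₖ, aₖ₊₁ = ⌊(a₀+mₖ₊₁)/dₖ₊₁⌋:
  k=1: m=1, d=2, a=1
  k=2: m=1, d=1, a=2
d=1 and a=2a₀=2 at k=2, so the next step gives (m, d) = (1, 2) again — its k=1 value — and the period has length 2.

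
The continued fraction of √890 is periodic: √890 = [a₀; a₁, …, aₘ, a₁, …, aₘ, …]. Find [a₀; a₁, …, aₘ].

[29; 1, 4, 1, 58]

a₀ = ⌊√890⌋ = 29.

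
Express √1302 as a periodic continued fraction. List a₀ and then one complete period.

a₀ = ⌊√1302⌋ = 36.
With m₀=0, d₀=1 and mₖ₊₁ = dₖaₖ − mₖ, dₖ₊₁ = (n − mₖ₊₁²)/dₖ, aₖ₊₁ = ⌊(a₀+mₖ₊₁)/dₖ₊₁⌋:
  k=1: m=36, d=6, a=12
  k=2: m=36, d=1, a=72
d=1 and a=2a₀=72 at k=2, so the next step gives (m, d) = (36, 6) again — its k=1 value — and the period has length 2.

[36; 12, 72]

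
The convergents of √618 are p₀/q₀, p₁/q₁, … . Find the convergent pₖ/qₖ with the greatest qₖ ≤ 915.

10093/406

√618 = [24; 1, 6, 8, 6, 1, 48, …] (period length 6).
Convergents:
  p_0/q_0 = 24/1
  p_1/q_1 = 25/1
  p_2/q_2 = 174/7
  p_3/q_3 = 1417/57
  p_4/q_4 = 8676/349
  p_5/q_5 = 10093/406
  p_6/q_6 = 493140/19837
q_5 = 406 ≤ 915 < 19837 = q_6, so the answer is 10093/406.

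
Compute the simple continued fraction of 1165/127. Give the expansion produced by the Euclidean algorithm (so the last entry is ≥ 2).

[9; 5, 1, 3, 2, 2]

1165 = 9·127 + 22
127 = 5·22 + 17
22 = 1·17 + 5
17 = 3·5 + 2
5 = 2·2 + 1
2 = 2·1 + 0  (stop)
So 1165/127 = [9; 5, 1, 3, 2, 2].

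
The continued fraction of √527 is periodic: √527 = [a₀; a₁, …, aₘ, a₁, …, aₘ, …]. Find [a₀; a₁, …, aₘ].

a₀ = ⌊√527⌋ = 22.
With m₀=0, d₀=1 and mₖ₊₁ = dₖaₖ − mₖ, dₖ₊₁ = (n − mₖ₊₁²)/dₖ, aₖ₊₁ = ⌊(a₀+mₖ₊₁)/dₖ₊₁⌋:
  k=1: m=22, d=43, a=1
  k=2: m=21, d=2, a=21
  k=3: m=21, d=43, a=1
  k=4: m=22, d=1, a=44
d=1 and a=2a₀=44 at k=4, so the next step gives (m, d) = (22, 43) again — its k=1 value — and the period has length 4.

[22; 1, 21, 1, 44]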